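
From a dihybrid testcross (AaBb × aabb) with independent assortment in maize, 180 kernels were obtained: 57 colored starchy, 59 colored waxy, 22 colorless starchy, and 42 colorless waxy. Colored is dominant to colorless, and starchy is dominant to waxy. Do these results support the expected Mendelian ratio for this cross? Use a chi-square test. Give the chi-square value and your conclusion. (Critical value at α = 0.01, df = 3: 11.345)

A dihybrid testcross with independent assortment gives a 1:1:1:1 ratio.
Expected counts for N = 180 under a 1:1:1:1 ratio (total parts = 4):
  colored starchy: 180 × 1/4 = 45
  colored waxy: 180 × 1/4 = 45
  colorless starchy: 180 × 1/4 = 45
  colorless waxy: 180 × 1/4 = 45
χ² = Σ (O − E)² / E
  colored starchy: (57 − 45)² / 45 = 3.2000
  colored waxy: (59 − 45)² / 45 = 4.3556
  colorless starchy: (22 − 45)² / 45 = 11.7556
  colorless waxy: (42 − 45)² / 45 = 0.2000
χ² = 3.2000 + 4.3556 + 11.7556 + 0.2000 = 19.5112 ≈ 19.511
Degrees of freedom = 4 − 1 = 3; critical value at α = 0.01 is 11.345.
Since 19.511 > 11.345, we reject the null hypothesis — the data do not fit the 1:1:1:1 ratio.

19.511; not consistent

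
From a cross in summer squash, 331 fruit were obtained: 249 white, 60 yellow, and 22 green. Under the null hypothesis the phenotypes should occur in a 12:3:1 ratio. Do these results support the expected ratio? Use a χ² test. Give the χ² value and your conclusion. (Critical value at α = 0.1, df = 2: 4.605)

Under the 12:3:1 hypothesis (Σ ratio = 16, N = 331):
  white: 331 × 12/16 = 248.25
  yellow: 331 × 3/16 = 62.0625
  green: 331 × 1/16 = 20.6875
χ² = Σ (O − E)² / E
  white: (249 − 248.25)² / 248.25 = 0.0023
  yellow: (60 − 62.0625)² / 62.0625 = 0.0685
  green: (22 − 20.6875)² / 20.6875 = 0.0833
χ² = 0.0023 + 0.0685 + 0.0833 = 0.1541 ≈ 0.154
Degrees of freedom = 3 − 1 = 2; critical value at α = 0.1 is 4.605.
Since 0.154 < 4.605, we fail to reject the null hypothesis — the data are consistent with the 12:3:1 ratio.

0.154; consistent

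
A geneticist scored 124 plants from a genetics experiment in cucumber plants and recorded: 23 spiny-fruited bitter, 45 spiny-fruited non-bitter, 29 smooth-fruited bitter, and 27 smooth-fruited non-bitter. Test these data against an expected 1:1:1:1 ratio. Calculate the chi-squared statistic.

The 1:1:1:1 ratio has 4 parts, so with N = 124 the expected counts are:
  spiny-fruited bitter: 124 × 1/4 = 31
  spiny-fruited non-bitter: 124 × 1/4 = 31
  smooth-fruited bitter: 124 × 1/4 = 31
  smooth-fruited non-bitter: 124 × 1/4 = 31
χ² = Σ (O − E)² / E
  spiny-fruited bitter: (23 − 31)² / 31 = 2.0645
  spiny-fruited non-bitter: (45 − 31)² / 31 = 6.3226
  smooth-fruited bitter: (29 − 31)² / 31 = 0.1290
  smooth-fruited non-bitter: (27 − 31)² / 31 = 0.5161
χ² = 2.0645 + 6.3226 + 0.1290 + 0.5161 = 9.0322 ≈ 9.032

9.032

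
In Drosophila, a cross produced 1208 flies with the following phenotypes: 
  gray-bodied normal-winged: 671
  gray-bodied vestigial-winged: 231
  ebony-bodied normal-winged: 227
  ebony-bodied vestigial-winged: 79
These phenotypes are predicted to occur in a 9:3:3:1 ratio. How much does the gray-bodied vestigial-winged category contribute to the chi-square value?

0.089

Under the 9:3:3:1 hypothesis (Σ ratio = 16, N = 1208):
  gray-bodied normal-winged: 1208 × 9/16 = 679.5
  gray-bodied vestigial-winged: 1208 × 3/16 = 226.5
  ebony-bodied normal-winged: 1208 × 3/16 = 226.5
  ebony-bodied vestigial-winged: 1208 × 1/16 = 75.5
Contribution of gray-bodied vestigial-winged: (231 − 226.5)² / 226.5 = 0.0894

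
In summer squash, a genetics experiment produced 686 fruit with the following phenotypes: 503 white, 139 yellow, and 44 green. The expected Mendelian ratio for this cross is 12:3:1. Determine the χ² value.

Under the 12:3:1 hypothesis (Σ ratio = 16, N = 686):
  white: 686 × 12/16 = 514.5
  yellow: 686 × 3/16 = 128.625
  green: 686 × 1/16 = 42.875
χ² = Σ (O − E)² / E
  white: (503 − 514.5)² / 514.5 = 0.2570
  yellow: (139 − 128.625)² / 128.625 = 0.8369
  green: (44 − 42.875)² / 42.875 = 0.0295
χ² = 0.2570 + 0.8369 + 0.0295 = 1.1234 ≈ 1.123

1.123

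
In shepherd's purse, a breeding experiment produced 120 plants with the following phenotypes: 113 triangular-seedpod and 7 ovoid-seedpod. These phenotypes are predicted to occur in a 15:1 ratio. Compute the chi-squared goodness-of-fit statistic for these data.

0.036

Total ratio parts = 16. Expected numbers out of 120:
  triangular-seedpod: 120 × 15/16 = 112.5
  ovoid-seedpod: 120 × 1/16 = 7.5
χ² = Σ (O − E)² / E
  triangular-seedpod: (113 − 112.5)² / 112.5 = 0.0022
  ovoid-seedpod: (7 − 7.5)² / 7.5 = 0.0333
χ² = 0.0022 + 0.0333 = 0.0355 ≈ 0.036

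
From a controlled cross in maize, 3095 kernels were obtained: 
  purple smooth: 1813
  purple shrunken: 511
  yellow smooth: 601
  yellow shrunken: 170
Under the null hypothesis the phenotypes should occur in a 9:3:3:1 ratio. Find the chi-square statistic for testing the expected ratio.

14.839

The 9:3:3:1 ratio has 16 parts, so with N = 3095 the expected counts are:
  purple smooth: 3095 × 9/16 = 1740.9375
  purple shrunken: 3095 × 3/16 = 580.3125
  yellow smooth: 3095 × 3/16 = 580.3125
  yellow shrunken: 3095 × 1/16 = 193.4375
χ² = Σ (O − E)² / E
  purple smooth: (1813 − 1740.9375)² / 1740.9375 = 2.9829
  purple shrunken: (511 − 580.3125)² / 580.3125 = 8.2787
  yellow smooth: (601 − 580.3125)² / 580.3125 = 0.7375
  yellow shrunken: (170 − 193.4375)² / 193.4375 = 2.8398
χ² = 2.9829 + 8.2787 + 0.7375 + 2.8398 = 14.8389 ≈ 14.839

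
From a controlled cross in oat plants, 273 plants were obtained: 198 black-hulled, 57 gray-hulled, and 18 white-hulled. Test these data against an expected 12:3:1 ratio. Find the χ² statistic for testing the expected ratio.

0.934

Expected counts for N = 273 under a 12:3:1 ratio (total parts = 16):
  black-hulled: 273 × 12/16 = 204.75
  gray-hulled: 273 × 3/16 = 51.1875
  white-hulled: 273 × 1/16 = 17.0625
χ² = Σ (O − E)² / E
  black-hulled: (198 − 204.75)² / 204.75 = 0.2225
  gray-hulled: (57 − 51.1875)² / 51.1875 = 0.6600
  white-hulled: (18 − 17.0625)² / 17.0625 = 0.0515
χ² = 0.2225 + 0.6600 + 0.0515 = 0.934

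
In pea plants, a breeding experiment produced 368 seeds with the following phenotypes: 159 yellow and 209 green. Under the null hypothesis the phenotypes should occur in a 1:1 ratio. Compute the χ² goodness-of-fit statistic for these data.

Under the 1:1 hypothesis (Σ ratio = 2, N = 368):
  yellow: 368 × 1/2 = 184
  green: 368 × 1/2 = 184
χ² = Σ (O − E)² / E
  yellow: (159 − 184)² / 184 = 3.3967
  green: (209 − 184)² / 184 = 3.3967
χ² = 3.3967 + 3.3967 = 6.7934 ≈ 6.793

6.793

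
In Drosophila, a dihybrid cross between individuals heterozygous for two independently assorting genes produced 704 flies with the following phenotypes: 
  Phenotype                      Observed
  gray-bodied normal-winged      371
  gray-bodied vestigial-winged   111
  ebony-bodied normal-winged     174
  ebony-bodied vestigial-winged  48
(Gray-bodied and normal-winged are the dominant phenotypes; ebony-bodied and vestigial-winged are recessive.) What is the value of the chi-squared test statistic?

18.646

A dihybrid F₂ with independent assortment and complete dominance at both loci gives a 9:3:3:1 phenotypic ratio.
The 9:3:3:1 ratio has 16 parts, so with N = 704 the expected counts are:
  gray-bodied normal-winged: 704 × 9/16 = 396
  gray-bodied vestigial-winged: 704 × 3/16 = 132
  ebony-bodied normal-winged: 704 × 3/16 = 132
  ebony-bodied vestigial-winged: 704 × 1/16 = 44
χ² = Σ (O − E)² / E
  gray-bodied normal-winged: (371 − 396)² / 396 = 1.5783
  gray-bodied vestigial-winged: (111 − 132)² / 132 = 3.3409
  ebony-bodied normal-winged: (174 − 132)² / 132 = 13.3636
  ebony-bodied vestigial-winged: (48 − 44)² / 44 = 0.3636
χ² = 1.5783 + 3.3409 + 13.3636 + 0.3636 = 18.6464 ≈ 18.646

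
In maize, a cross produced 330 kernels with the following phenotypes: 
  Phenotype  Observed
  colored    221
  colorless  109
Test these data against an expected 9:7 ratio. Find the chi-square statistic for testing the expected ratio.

Under the 9:7 hypothesis (Σ ratio = 16, N = 330):
  colored: 330 × 9/16 = 185.625
  colorless: 330 × 7/16 = 144.375
χ² = Σ (O − E)² / E
  colored: (221 − 185.625)² / 185.625 = 6.7415
  colorless: (109 − 144.375)² / 144.375 = 8.6676
χ² = 6.7415 + 8.6676 = 15.4091 ≈ 15.409

15.409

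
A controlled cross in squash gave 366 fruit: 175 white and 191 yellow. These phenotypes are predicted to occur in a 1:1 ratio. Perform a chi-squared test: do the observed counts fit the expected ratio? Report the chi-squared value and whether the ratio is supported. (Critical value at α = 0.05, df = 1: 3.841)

0.699; consistent

The 1:1 ratio has 2 parts, so with N = 366 the expected counts are:
  white: 366 × 1/2 = 183
  yellow: 366 × 1/2 = 183
χ² = Σ (O − E)² / E
  white: (175 − 183)² / 183 = 0.3497
  yellow: (191 − 183)² / 183 = 0.3497
χ² = 0.3497 + 0.3497 = 0.6994 ≈ 0.699
Degrees of freedom = 2 − 1 = 1; critical value at α = 0.05 is 3.841.
Since 0.699 < 3.841, we fail to reject the null hypothesis — the data are consistent with the 1:1 ratio.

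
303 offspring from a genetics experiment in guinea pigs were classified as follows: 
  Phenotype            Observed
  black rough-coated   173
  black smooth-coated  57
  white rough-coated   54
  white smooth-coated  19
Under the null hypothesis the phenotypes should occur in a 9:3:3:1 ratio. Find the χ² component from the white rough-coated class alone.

0.139

Expected counts for N = 303 under a 9:3:3:1 ratio (total parts = 16):
  black rough-coated: 303 × 9/16 = 170.4375
  black smooth-coated: 303 × 3/16 = 56.8125
  white rough-coated: 303 × 3/16 = 56.8125
  white smooth-coated: 303 × 1/16 = 18.9375
Contribution of white rough-coated: (54 − 56.8125)² / 56.8125 = 0.1392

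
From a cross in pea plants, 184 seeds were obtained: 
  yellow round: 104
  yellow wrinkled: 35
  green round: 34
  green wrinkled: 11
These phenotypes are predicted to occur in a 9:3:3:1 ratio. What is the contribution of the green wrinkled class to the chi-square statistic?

0.022

Expected counts for N = 184 under a 9:3:3:1 ratio (total parts = 16):
  yellow round: 184 × 9/16 = 103.5
  yellow wrinkled: 184 × 3/16 = 34.5
  green round: 184 × 3/16 = 34.5
  green wrinkled: 184 × 1/16 = 11.5
Contribution of green wrinkled: (11 − 11.5)² / 11.5 = 0.0217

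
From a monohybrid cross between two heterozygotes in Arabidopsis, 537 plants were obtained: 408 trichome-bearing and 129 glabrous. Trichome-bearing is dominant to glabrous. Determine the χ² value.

0.274

For a monohybrid cross between heterozygotes with complete dominance, the expected phenotypic ratio is 3:1.
Under the 3:1 hypothesis (Σ ratio = 4, N = 537):
  trichome-bearing: 537 × 3/4 = 402.75
  glabrous: 537 × 1/4 = 134.25
χ² = Σ (O − E)² / E
  trichome-bearing: (408 − 402.75)² / 402.75 = 0.0684
  glabrous: (129 − 134.25)² / 134.25 = 0.2053
χ² = 0.0684 + 0.2053 = 0.2737 ≈ 0.274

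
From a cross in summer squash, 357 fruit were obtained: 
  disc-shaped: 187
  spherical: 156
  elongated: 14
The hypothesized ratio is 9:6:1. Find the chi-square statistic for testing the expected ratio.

Under the 9:6:1 hypothesis (Σ ratio = 16, N = 357):
  disc-shaped: 357 × 9/16 = 200.8125
  spherical: 357 × 6/16 = 133.875
  elongated: 357 × 1/16 = 22.3125
χ² = Σ (O − E)² / E
  disc-shaped: (187 − 200.8125)² / 200.8125 = 0.9501
  spherical: (156 − 133.875)² / 133.875 = 3.6565
  elongated: (14 − 22.3125)² / 22.3125 = 3.0968
χ² = 0.9501 + 3.6565 + 3.0968 = 7.7034 ≈ 7.703

7.703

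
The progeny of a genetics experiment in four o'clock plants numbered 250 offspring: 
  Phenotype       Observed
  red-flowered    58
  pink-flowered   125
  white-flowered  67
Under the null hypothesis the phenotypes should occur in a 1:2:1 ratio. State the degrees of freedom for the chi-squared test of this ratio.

2

A goodness-of-fit test with 3 phenotype classes has df = 3 − 1 = 2.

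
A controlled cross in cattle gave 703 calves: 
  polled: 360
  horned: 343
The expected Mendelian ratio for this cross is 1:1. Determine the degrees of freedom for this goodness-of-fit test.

A goodness-of-fit test with 2 phenotype classes has df = 2 − 1 = 1.

1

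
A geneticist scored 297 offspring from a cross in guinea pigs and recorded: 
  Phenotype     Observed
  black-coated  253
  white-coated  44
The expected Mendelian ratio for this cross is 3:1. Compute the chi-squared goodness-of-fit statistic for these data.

Total ratio parts = 4. Expected numbers out of 297:
  black-coated: 297 × 3/4 = 222.75
  white-coated: 297 × 1/4 = 74.25
χ² = Σ (O − E)² / E
  black-coated: (253 − 222.75)² / 222.75 = 4.1080
  white-coated: (44 − 74.25)² / 74.25 = 12.3241
χ² = 4.1080 + 12.3241 = 16.4321 ≈ 16.432

16.432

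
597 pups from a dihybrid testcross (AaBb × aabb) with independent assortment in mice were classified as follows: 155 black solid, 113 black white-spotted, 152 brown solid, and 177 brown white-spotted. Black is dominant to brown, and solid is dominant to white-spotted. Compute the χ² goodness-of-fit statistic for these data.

A dihybrid testcross with independent assortment gives a 1:1:1:1 ratio.
The 1:1:1:1 ratio has 4 parts, so with N = 597 the expected counts are:
  black solid: 597 × 1/4 = 149.25
  black white-spotted: 597 × 1/4 = 149.25
  brown solid: 597 × 1/4 = 149.25
  brown white-spotted: 597 × 1/4 = 149.25
χ² = Σ (O − E)² / E
  black solid: (155 − 149.25)² / 149.25 = 0.2215
  black white-spotted: (113 − 149.25)² / 149.25 = 8.8044
  brown solid: (152 − 149.25)² / 149.25 = 0.0507
  brown white-spotted: (177 − 149.25)² / 149.25 = 5.1595
χ² = 0.2215 + 8.8044 + 0.0507 + 5.1595 = 14.2361 ≈ 14.236

14.236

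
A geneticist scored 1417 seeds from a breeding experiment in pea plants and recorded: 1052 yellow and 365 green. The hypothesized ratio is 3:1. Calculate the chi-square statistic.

The 3:1 ratio has 4 parts, so with N = 1417 the expected counts are:
  yellow: 1417 × 3/4 = 1062.75
  green: 1417 × 1/4 = 354.25
χ² = Σ (O − E)² / E
  yellow: (1052 − 1062.75)² / 1062.75 = 0.1087
  green: (365 − 354.25)² / 354.25 = 0.3262
χ² = 0.1087 + 0.3262 = 0.4349 ≈ 0.435

0.435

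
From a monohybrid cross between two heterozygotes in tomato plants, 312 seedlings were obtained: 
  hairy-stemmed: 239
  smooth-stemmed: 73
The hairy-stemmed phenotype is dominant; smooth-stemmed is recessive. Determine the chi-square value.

0.427

For a monohybrid cross between heterozygotes with complete dominance, the expected phenotypic ratio is 3:1.
The 3:1 ratio has 4 parts, so with N = 312 the expected counts are:
  hairy-stemmed: 312 × 3/4 = 234
  smooth-stemmed: 312 × 1/4 = 78
χ² = Σ (O − E)² / E
  hairy-stemmed: (239 − 234)² / 234 = 0.1068
  smooth-stemmed: (73 − 78)² / 78 = 0.3205
χ² = 0.1068 + 0.3205 = 0.4273 ≈ 0.427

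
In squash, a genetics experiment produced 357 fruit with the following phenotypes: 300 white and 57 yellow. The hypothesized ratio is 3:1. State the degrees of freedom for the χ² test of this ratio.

1

A goodness-of-fit test with 2 phenotype classes has df = 2 − 1 = 1.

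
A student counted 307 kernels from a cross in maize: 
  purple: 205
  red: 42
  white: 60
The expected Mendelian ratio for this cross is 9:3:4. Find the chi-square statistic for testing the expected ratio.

Expected counts for N = 307 under a 9:3:4 ratio (total parts = 16):
  purple: 307 × 9/16 = 172.6875
  red: 307 × 3/16 = 57.5625
  white: 307 × 4/16 = 76.75
χ² = Σ (O − E)² / E
  purple: (205 − 172.6875)² / 172.6875 = 6.0462
  red: (42 − 57.5625)² / 57.5625 = 4.2075
  white: (60 − 76.75)² / 76.75 = 3.6555
χ² = 6.0462 + 4.2075 + 3.6555 = 13.9092 ≈ 13.909

13.909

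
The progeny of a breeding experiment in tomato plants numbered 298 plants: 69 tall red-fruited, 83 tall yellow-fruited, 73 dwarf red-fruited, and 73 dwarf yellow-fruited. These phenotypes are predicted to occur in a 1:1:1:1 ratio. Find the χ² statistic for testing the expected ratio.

Under the 1:1:1:1 hypothesis (Σ ratio = 4, N = 298):
  tall red-fruited: 298 × 1/4 = 74.5
  tall yellow-fruited: 298 × 1/4 = 74.5
  dwarf red-fruited: 298 × 1/4 = 74.5
  dwarf yellow-fruited: 298 × 1/4 = 74.5
χ² = Σ (O − E)² / E
  tall red-fruited: (69 − 74.5)² / 74.5 = 0.4060
  tall yellow-fruited: (83 − 74.5)² / 74.5 = 0.9698
  dwarf red-fruited: (73 − 74.5)² / 74.5 = 0.0302
  dwarf yellow-fruited: (73 − 74.5)² / 74.5 = 0.0302
χ² = 0.4060 + 0.9698 + 0.0302 + 0.0302 = 1.4362 ≈ 1.436

1.436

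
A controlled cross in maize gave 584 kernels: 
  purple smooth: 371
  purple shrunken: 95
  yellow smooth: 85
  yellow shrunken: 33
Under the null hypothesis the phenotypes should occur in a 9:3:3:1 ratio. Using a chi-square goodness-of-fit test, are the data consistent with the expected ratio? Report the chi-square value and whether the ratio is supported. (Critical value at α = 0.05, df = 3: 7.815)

13.236; not consistent

Expected counts for N = 584 under a 9:3:3:1 ratio (total parts = 16):
  purple smooth: 584 × 9/16 = 328.5
  purple shrunken: 584 × 3/16 = 109.5
  yellow smooth: 584 × 3/16 = 109.5
  yellow shrunken: 584 × 1/16 = 36.5
χ² = Σ (O − E)² / E
  purple smooth: (371 − 328.5)² / 328.5 = 5.4985
  purple shrunken: (95 − 109.5)² / 109.5 = 1.9201
  yellow smooth: (85 − 109.5)² / 109.5 = 5.4817
  yellow shrunken: (33 − 36.5)² / 36.5 = 0.3356
χ² = 5.4985 + 1.9201 + 5.4817 + 0.3356 = 13.2359 ≈ 13.236
Degrees of freedom = 4 − 1 = 3; critical value at α = 0.05 is 7.815.
Since 13.236 > 7.815, we reject the null hypothesis — the data do not fit the 9:3:3:1 ratio.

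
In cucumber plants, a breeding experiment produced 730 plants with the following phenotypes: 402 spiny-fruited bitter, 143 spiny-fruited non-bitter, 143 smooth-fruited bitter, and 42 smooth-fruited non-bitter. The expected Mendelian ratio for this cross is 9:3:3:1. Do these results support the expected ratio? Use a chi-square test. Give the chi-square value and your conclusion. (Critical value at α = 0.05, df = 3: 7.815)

The 9:3:3:1 ratio has 16 parts, so with N = 730 the expected counts are:
  spiny-fruited bitter: 730 × 9/16 = 410.625
  spiny-fruited non-bitter: 730 × 3/16 = 136.875
  smooth-fruited bitter: 730 × 3/16 = 136.875
  smooth-fruited non-bitter: 730 × 1/16 = 45.625
χ² = Σ (O − E)² / E
  spiny-fruited bitter: (402 − 410.625)² / 410.625 = 0.1812
  spiny-fruited non-bitter: (143 − 136.875)² / 136.875 = 0.2741
  smooth-fruited bitter: (143 − 136.875)² / 136.875 = 0.2741
  smooth-fruited non-bitter: (42 − 45.625)² / 45.625 = 0.2880
χ² = 0.1812 + 0.2741 + 0.2741 + 0.2880 = 1.0174 ≈ 1.017
Degrees of freedom = 4 − 1 = 3; critical value at α = 0.05 is 7.815.
Since 1.017 < 7.815, we fail to reject the null hypothesis — the data are consistent with the 9:3:3:1 ratio.

1.017; consistent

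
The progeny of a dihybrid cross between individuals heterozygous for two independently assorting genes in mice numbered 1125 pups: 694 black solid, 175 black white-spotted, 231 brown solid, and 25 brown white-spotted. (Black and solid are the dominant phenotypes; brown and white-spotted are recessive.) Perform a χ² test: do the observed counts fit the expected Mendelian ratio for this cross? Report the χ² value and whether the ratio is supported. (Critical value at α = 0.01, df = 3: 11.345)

A dihybrid F₂ with independent assortment and complete dominance at both loci gives a 9:3:3:1 phenotypic ratio.
Expected counts for N = 1125 under a 9:3:3:1 ratio (total parts = 16):
  black solid: 1125 × 9/16 = 632.8125
  black white-spotted: 1125 × 3/16 = 210.9375
  brown solid: 1125 × 3/16 = 210.9375
  brown white-spotted: 1125 × 1/16 = 70.3125
χ² = Σ (O − E)² / E
  black solid: (694 − 632.8125)² / 632.8125 = 5.9163
  black white-spotted: (175 − 210.9375)² / 210.9375 = 6.1227
  brown solid: (231 − 210.9375)² / 210.9375 = 1.9082
  brown white-spotted: (25 − 70.3125)² / 70.3125 = 29.2014
χ² = 5.9163 + 6.1227 + 1.9082 + 29.2014 = 43.1486 ≈ 43.149
Degrees of freedom = 4 − 1 = 3; critical value at α = 0.01 is 11.345.
Since 43.149 > 11.345, we reject the null hypothesis — the data do not fit the 9:3:3:1 ratio.

43.149; not consistent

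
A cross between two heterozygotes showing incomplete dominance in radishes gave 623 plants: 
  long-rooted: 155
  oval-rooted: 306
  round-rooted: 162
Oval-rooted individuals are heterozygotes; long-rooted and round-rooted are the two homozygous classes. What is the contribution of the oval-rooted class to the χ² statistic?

With incomplete dominance, a heterozygote × heterozygote cross gives a 1:2:1 phenotypic ratio.
The 1:2:1 ratio has 4 parts, so with N = 623 the expected counts are:
  long-rooted: 623 × 1/4 = 155.75
  oval-rooted: 623 × 2/4 = 311.5
  round-rooted: 623 × 1/4 = 155.75
Contribution of oval-rooted: (306 − 311.5)² / 311.5 = 0.0971

0.097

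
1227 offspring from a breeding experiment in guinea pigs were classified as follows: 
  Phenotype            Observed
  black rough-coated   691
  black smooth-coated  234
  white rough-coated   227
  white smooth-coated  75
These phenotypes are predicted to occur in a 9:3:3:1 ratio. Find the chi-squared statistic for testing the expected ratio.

0.146

The 9:3:3:1 ratio has 16 parts, so with N = 1227 the expected counts are:
  black rough-coated: 1227 × 9/16 = 690.1875
  black smooth-coated: 1227 × 3/16 = 230.0625
  white rough-coated: 1227 × 3/16 = 230.0625
  white smooth-coated: 1227 × 1/16 = 76.6875
χ² = Σ (O − E)² / E
  black rough-coated: (691 − 690.1875)² / 690.1875 = 0.0010
  black smooth-coated: (234 − 230.0625)² / 230.0625 = 0.0674
  white rough-coated: (227 − 230.0625)² / 230.0625 = 0.0408
  white smooth-coated: (75 − 76.6875)² / 76.6875 = 0.0371
χ² = 0.0010 + 0.0674 + 0.0408 + 0.0371 = 0.1463 ≈ 0.146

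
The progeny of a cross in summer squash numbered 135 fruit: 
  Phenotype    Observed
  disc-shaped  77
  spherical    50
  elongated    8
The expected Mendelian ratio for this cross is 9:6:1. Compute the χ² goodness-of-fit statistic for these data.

0.045

The 9:6:1 ratio has 16 parts, so with N = 135 the expected counts are:
  disc-shaped: 135 × 9/16 = 75.9375
  spherical: 135 × 6/16 = 50.625
  elongated: 135 × 1/16 = 8.4375
χ² = Σ (O − E)² / E
  disc-shaped: (77 − 75.9375)² / 75.9375 = 0.0149
  spherical: (50 − 50.625)² / 50.625 = 0.0077
  elongated: (8 − 8.4375)² / 8.4375 = 0.0227
χ² = 0.0149 + 0.0077 + 0.0227 = 0.0453 ≈ 0.045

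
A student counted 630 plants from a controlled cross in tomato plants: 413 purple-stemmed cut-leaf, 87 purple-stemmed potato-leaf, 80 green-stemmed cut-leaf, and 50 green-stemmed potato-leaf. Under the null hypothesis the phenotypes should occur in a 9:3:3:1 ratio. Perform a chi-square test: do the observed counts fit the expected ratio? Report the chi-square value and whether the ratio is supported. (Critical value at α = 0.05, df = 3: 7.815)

Total ratio parts = 16. Expected numbers out of 630:
  purple-stemmed cut-leaf: 630 × 9/16 = 354.375
  purple-stemmed potato-leaf: 630 × 3/16 = 118.125
  green-stemmed cut-leaf: 630 × 3/16 = 118.125
  green-stemmed potato-leaf: 630 × 1/16 = 39.375
χ² = Σ (O − E)² / E
  purple-stemmed cut-leaf: (413 − 354.375)² / 354.375 = 9.6985
  purple-stemmed potato-leaf: (87 − 118.125)² / 118.125 = 8.2012
  green-stemmed cut-leaf: (80 − 118.125)² / 118.125 = 12.3049
  green-stemmed potato-leaf: (50 − 39.375)² / 39.375 = 2.8671
χ² = 9.6985 + 8.2012 + 12.3049 + 2.8671 = 33.0717 ≈ 33.072
Degrees of freedom = 4 − 1 = 3; critical value at α = 0.05 is 7.815.
Since 33.072 > 7.815, we reject the null hypothesis — the data do not fit the 9:3:3:1 ratio.

33.072; not consistent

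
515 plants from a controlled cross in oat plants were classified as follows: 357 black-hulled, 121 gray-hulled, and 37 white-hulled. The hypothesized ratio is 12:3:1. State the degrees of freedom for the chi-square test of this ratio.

A goodness-of-fit test with 3 phenotype classes has df = 3 − 1 = 2.

2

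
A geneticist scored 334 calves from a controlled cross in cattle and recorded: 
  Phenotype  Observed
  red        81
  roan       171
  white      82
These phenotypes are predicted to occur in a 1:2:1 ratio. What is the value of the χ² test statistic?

The 1:2:1 ratio has 4 parts, so with N = 334 the expected counts are:
  red: 334 × 1/4 = 83.5
  roan: 334 × 2/4 = 167
  white: 334 × 1/4 = 83.5
χ² = Σ (O − E)² / E
  red: (81 − 83.5)² / 83.5 = 0.0749
  roan: (171 − 167)² / 167 = 0.0958
  white: (82 − 83.5)² / 83.5 = 0.0269
χ² = 0.0749 + 0.0958 + 0.0269 = 0.1976 ≈ 0.198

0.198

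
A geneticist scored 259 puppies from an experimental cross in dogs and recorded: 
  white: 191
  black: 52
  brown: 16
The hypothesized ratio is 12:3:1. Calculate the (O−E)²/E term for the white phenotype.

0.054

The 12:3:1 ratio has 16 parts, so with N = 259 the expected counts are:
  white: 259 × 12/16 = 194.25
  black: 259 × 3/16 = 48.5625
  brown: 259 × 1/16 = 16.1875
Contribution of white: (191 − 194.25)² / 194.25 = 0.0544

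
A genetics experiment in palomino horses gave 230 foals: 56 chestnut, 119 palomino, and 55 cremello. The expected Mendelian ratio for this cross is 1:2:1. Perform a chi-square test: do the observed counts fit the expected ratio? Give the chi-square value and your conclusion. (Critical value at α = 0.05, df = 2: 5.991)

0.287; consistent

Total ratio parts = 4. Expected numbers out of 230:
  chestnut: 230 × 1/4 = 57.5
  palomino: 230 × 2/4 = 115
  cremello: 230 × 1/4 = 57.5
χ² = Σ (O − E)² / E
  chestnut: (56 − 57.5)² / 57.5 = 0.0391
  palomino: (119 − 115)² / 115 = 0.1391
  cremello: (55 − 57.5)² / 57.5 = 0.1087
χ² = 0.0391 + 0.1391 + 0.1087 = 0.2869 ≈ 0.287
Degrees of freedom = 3 − 1 = 2; critical value at α = 0.05 is 5.991.
Since 0.287 < 5.991, we fail to reject the null hypothesis — the data are consistent with the 1:2:1 ratio.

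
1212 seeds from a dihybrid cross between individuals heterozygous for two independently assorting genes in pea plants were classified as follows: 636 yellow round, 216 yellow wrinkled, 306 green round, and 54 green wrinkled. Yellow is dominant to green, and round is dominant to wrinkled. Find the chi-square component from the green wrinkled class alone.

6.245

A dihybrid F₂ with independent assortment and complete dominance at both loci gives a 9:3:3:1 phenotypic ratio.
The 9:3:3:1 ratio has 16 parts, so with N = 1212 the expected counts are:
  yellow round: 1212 × 9/16 = 681.75
  yellow wrinkled: 1212 × 3/16 = 227.25
  green round: 1212 × 3/16 = 227.25
  green wrinkled: 1212 × 1/16 = 75.75
Contribution of green wrinkled: (54 − 75.75)² / 75.75 = 6.2450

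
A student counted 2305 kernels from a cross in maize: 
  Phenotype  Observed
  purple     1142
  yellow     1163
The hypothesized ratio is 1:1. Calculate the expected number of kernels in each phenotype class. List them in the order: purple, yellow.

Total ratio parts = 2. Expected numbers out of 2305:
  purple: 2305 × 1/2 = 1152.5
  yellow: 2305 × 1/2 = 1152.5

1152.5, 1152.5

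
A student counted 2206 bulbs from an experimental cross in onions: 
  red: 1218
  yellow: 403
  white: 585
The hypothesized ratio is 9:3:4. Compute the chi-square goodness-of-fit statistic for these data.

Total ratio parts = 16. Expected numbers out of 2206:
  red: 2206 × 9/16 = 1240.875
  yellow: 2206 × 3/16 = 413.625
  white: 2206 × 4/16 = 551.5
χ² = Σ (O − E)² / E
  red: (1218 − 1240.875)² / 1240.875 = 0.4217
  yellow: (403 − 413.625)² / 413.625 = 0.2729
  white: (585 − 551.5)² / 551.5 = 2.0349
χ² = 0.4217 + 0.2729 + 2.0349 = 2.7295 ≈ 2.730

2.730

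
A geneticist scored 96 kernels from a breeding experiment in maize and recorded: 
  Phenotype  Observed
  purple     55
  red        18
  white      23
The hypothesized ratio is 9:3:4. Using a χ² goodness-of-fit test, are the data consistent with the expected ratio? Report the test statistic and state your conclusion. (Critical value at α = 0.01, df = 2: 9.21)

0.060; consistent

Total ratio parts = 16. Expected numbers out of 96:
  purple: 96 × 9/16 = 54
  red: 96 × 3/16 = 18
  white: 96 × 4/16 = 24
χ² = Σ (O − E)² / E
  purple: (55 − 54)² / 54 = 0.0185
  red: (18 − 18)² / 18 = 0.0000
  white: (23 − 24)² / 24 = 0.0417
χ² = 0.0185 + 0.0000 + 0.0417 = 0.0602 ≈ 0.060
Degrees of freedom = 3 − 1 = 2; critical value at α = 0.01 is 9.21.
Since 0.060 < 9.21, we fail to reject the null hypothesis — the data are consistent with the 9:3:4 ratio.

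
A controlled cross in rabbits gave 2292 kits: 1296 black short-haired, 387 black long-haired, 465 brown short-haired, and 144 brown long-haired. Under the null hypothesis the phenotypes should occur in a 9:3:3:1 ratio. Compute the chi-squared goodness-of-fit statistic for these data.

7.183

The 9:3:3:1 ratio has 16 parts, so with N = 2292 the expected counts are:
  black short-haired: 2292 × 9/16 = 1289.25
  black long-haired: 2292 × 3/16 = 429.75
  brown short-haired: 2292 × 3/16 = 429.75
  brown long-haired: 2292 × 1/16 = 143.25
χ² = Σ (O − E)² / E
  black short-haired: (1296 − 1289.25)² / 1289.25 = 0.0353
  black long-haired: (387 − 429.75)² / 429.75 = 4.2526
  brown short-haired: (465 − 429.75)² / 429.75 = 2.8914
  brown long-haired: (144 − 143.25)² / 143.25 = 0.0039
χ² = 0.0353 + 4.2526 + 2.8914 + 0.0039 = 7.1832 ≈ 7.183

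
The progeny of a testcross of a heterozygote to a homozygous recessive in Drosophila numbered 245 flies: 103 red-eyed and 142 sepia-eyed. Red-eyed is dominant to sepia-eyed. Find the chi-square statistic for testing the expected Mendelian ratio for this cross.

6.208

A testcross of a heterozygote (Aa × aa) gives a 1:1 phenotypic ratio.
The 1:1 ratio has 2 parts, so with N = 245 the expected counts are:
  red-eyed: 245 × 1/2 = 122.5
  sepia-eyed: 245 × 1/2 = 122.5
χ² = Σ (O − E)² / E
  red-eyed: (103 − 122.5)² / 122.5 = 3.1041
  sepia-eyed: (142 − 122.5)² / 122.5 = 3.1041
χ² = 3.1041 + 3.1041 = 6.2082 ≈ 6.208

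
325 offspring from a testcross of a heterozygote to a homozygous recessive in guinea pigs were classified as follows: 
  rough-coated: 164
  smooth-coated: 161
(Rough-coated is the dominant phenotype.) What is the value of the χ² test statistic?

0.028

A testcross of a heterozygote (Aa × aa) gives a 1:1 phenotypic ratio.
Total ratio parts = 2. Expected numbers out of 325:
  rough-coated: 325 × 1/2 = 162.5
  smooth-coated: 325 × 1/2 = 162.5
χ² = Σ (O − E)² / E
  rough-coated: (164 − 162.5)² / 162.5 = 0.0138
  smooth-coated: (161 − 162.5)² / 162.5 = 0.0138
χ² = 0.0138 + 0.0138 = 0.0276 ≈ 0.028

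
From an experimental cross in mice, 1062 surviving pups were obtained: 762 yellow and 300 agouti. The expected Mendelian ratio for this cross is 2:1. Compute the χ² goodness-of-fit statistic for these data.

Expected counts for N = 1062 under a 2:1 ratio (total parts = 3):
  yellow: 1062 × 2/3 = 708
  agouti: 1062 × 1/3 = 354
χ² = Σ (O − E)² / E
  yellow: (762 − 708)² / 708 = 4.1186
  agouti: (300 − 354)² / 354 = 8.2373
χ² = 4.1186 + 8.2373 = 12.3559 ≈ 12.356

12.356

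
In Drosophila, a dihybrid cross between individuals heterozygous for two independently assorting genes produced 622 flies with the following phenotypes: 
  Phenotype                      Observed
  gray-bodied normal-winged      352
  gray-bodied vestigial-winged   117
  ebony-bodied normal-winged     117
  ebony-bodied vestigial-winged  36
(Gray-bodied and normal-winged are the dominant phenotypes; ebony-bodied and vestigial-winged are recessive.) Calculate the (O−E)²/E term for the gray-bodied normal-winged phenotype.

A dihybrid F₂ with independent assortment and complete dominance at both loci gives a 9:3:3:1 phenotypic ratio.
The 9:3:3:1 ratio has 16 parts, so with N = 622 the expected counts are:
  gray-bodied normal-winged: 622 × 9/16 = 349.875
  gray-bodied vestigial-winged: 622 × 3/16 = 116.625
  ebony-bodied normal-winged: 622 × 3/16 = 116.625
  ebony-bodied vestigial-winged: 622 × 1/16 = 38.875
Contribution of gray-bodied normal-winged: (352 − 349.875)² / 349.875 = 0.0129

0.013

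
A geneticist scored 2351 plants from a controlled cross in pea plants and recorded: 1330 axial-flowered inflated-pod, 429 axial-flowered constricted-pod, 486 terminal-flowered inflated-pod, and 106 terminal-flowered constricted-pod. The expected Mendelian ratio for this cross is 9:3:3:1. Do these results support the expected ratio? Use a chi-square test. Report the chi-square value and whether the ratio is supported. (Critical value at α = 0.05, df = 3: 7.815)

Expected counts for N = 2351 under a 9:3:3:1 ratio (total parts = 16):
  axial-flowered inflated-pod: 2351 × 9/16 = 1322.4375
  axial-flowered constricted-pod: 2351 × 3/16 = 440.8125
  terminal-flowered inflated-pod: 2351 × 3/16 = 440.8125
  terminal-flowered constricted-pod: 2351 × 1/16 = 146.9375
χ² = Σ (O − E)² / E
  axial-flowered inflated-pod: (1330 − 1322.4375)² / 1322.4375 = 0.0432
  axial-flowered constricted-pod: (429 − 440.8125)² / 440.8125 = 0.3165
  terminal-flowered inflated-pod: (486 − 440.8125)² / 440.8125 = 4.6322
  terminal-flowered constricted-pod: (106 − 146.9375)² / 146.9375 = 11.4054
χ² = 0.0432 + 0.3165 + 4.6322 + 11.4054 = 16.3973 ≈ 16.397
Degrees of freedom = 4 − 1 = 3; critical value at α = 0.05 is 7.815.
Since 16.397 > 7.815, we reject the null hypothesis — the data do not fit the 9:3:3:1 ratio.

16.397; not consistent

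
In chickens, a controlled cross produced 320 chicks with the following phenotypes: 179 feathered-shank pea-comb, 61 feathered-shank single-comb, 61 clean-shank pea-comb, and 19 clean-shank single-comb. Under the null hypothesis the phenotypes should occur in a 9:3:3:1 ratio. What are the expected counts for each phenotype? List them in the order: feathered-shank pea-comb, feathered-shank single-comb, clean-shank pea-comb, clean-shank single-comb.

Total ratio parts = 16. Expected numbers out of 320:
  feathered-shank pea-comb: 320 × 9/16 = 180
  feathered-shank single-comb: 320 × 3/16 = 60
  clean-shank pea-comb: 320 × 3/16 = 60
  clean-shank single-comb: 320 × 1/16 = 20

180, 60, 60, 20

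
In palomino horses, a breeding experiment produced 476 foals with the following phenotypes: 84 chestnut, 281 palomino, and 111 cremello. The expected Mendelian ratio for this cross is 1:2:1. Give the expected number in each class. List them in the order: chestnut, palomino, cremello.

Expected counts for N = 476 under a 1:2:1 ratio (total parts = 4):
  chestnut: 476 × 1/4 = 119
  palomino: 476 × 2/4 = 238
  cremello: 476 × 1/4 = 119

119, 238, 119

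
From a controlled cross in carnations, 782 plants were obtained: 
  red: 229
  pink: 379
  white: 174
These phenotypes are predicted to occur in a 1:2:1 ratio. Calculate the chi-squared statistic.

Total ratio parts = 4. Expected numbers out of 782:
  red: 782 × 1/4 = 195.5
  pink: 782 × 2/4 = 391
  white: 782 × 1/4 = 195.5
χ² = Σ (O − E)² / E
  red: (229 − 195.5)² / 195.5 = 5.7404
  pink: (379 − 391)² / 391 = 0.3683
  white: (174 − 195.5)² / 195.5 = 2.3645
χ² = 5.7404 + 0.3683 + 2.3645 = 8.4732 ≈ 8.473

8.473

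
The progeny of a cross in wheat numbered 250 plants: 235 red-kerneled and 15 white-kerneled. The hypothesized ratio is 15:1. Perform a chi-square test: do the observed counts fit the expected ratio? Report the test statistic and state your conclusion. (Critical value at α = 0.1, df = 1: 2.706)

Under the 15:1 hypothesis (Σ ratio = 16, N = 250):
  red-kerneled: 250 × 15/16 = 234.375
  white-kerneled: 250 × 1/16 = 15.625
χ² = Σ (O − E)² / E
  red-kerneled: (235 − 234.375)² / 234.375 = 0.0017
  white-kerneled: (15 − 15.625)² / 15.625 = 0.0250
χ² = 0.0017 + 0.0250 = 0.0267 ≈ 0.027
Degrees of freedom = 2 − 1 = 1; critical value at α = 0.1 is 2.706.
Since 0.027 < 2.706, we fail to reject the null hypothesis — the data are consistent with the 15:1 ratio.

0.027; consistent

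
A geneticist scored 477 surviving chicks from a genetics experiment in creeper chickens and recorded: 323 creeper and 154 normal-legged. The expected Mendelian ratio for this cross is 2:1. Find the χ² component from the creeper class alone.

Expected counts for N = 477 under a 2:1 ratio (total parts = 3):
  creeper: 477 × 2/3 = 318
  normal-legged: 477 × 1/3 = 159
Contribution of creeper: (323 − 318)² / 318 = 0.0786

0.079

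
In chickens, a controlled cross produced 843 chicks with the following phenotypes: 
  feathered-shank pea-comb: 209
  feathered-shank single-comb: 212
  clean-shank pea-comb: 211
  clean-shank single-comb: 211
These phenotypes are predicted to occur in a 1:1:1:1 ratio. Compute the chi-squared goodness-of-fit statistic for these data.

Total ratio parts = 4. Expected numbers out of 843:
  feathered-shank pea-comb: 843 × 1/4 = 210.75
  feathered-shank single-comb: 843 × 1/4 = 210.75
  clean-shank pea-comb: 843 × 1/4 = 210.75
  clean-shank single-comb: 843 × 1/4 = 210.75
χ² = Σ (O − E)² / E
  feathered-shank pea-comb: (209 − 210.75)² / 210.75 = 0.0145
  feathered-shank single-comb: (212 − 210.75)² / 210.75 = 0.0074
  clean-shank pea-comb: (211 − 210.75)² / 210.75 = 0.0003
  clean-shank single-comb: (211 − 210.75)² / 210.75 = 0.0003
χ² = 0.0145 + 0.0074 + 0.0003 + 0.0003 = 0.0225 ≈ 0.023

0.023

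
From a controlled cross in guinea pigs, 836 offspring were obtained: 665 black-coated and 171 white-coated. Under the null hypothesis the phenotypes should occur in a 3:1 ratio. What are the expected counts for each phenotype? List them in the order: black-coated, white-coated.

Expected counts for N = 836 under a 3:1 ratio (total parts = 4):
  black-coated: 836 × 3/4 = 627
  white-coated: 836 × 1/4 = 209

627, 209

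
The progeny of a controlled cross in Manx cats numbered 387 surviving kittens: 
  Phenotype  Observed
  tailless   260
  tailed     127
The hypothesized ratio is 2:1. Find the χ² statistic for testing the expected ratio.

0.047

Total ratio parts = 3. Expected numbers out of 387:
  tailless: 387 × 2/3 = 258
  tailed: 387 × 1/3 = 129
χ² = Σ (O − E)² / E
  tailless: (260 − 258)² / 258 = 0.0155
  tailed: (127 − 129)² / 129 = 0.0310
χ² = 0.0155 + 0.0310 = 0.0465 ≈ 0.047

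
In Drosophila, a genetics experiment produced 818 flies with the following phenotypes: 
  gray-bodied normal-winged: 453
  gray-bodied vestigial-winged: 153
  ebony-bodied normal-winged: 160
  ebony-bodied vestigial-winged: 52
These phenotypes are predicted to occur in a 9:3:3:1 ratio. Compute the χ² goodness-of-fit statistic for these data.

Under the 9:3:3:1 hypothesis (Σ ratio = 16, N = 818):
  gray-bodied normal-winged: 818 × 9/16 = 460.125
  gray-bodied vestigial-winged: 818 × 3/16 = 153.375
  ebony-bodied normal-winged: 818 × 3/16 = 153.375
  ebony-bodied vestigial-winged: 818 × 1/16 = 51.125
χ² = Σ (O − E)² / E
  gray-bodied normal-winged: (453 − 460.125)² / 460.125 = 0.1103
  gray-bodied vestigial-winged: (153 − 153.375)² / 153.375 = 0.0009
  ebony-bodied normal-winged: (160 − 153.375)² / 153.375 = 0.2862
  ebony-bodied vestigial-winged: (52 − 51.125)² / 51.125 = 0.0150
χ² = 0.1103 + 0.0009 + 0.2862 + 0.0150 = 0.4124 ≈ 0.412

0.412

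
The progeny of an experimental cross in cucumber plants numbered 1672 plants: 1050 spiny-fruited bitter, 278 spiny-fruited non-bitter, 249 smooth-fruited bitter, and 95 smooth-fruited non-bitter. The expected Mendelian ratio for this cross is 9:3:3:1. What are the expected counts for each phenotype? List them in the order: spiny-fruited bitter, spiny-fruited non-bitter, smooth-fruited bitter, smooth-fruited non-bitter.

Total ratio parts = 16. Expected numbers out of 1672:
  spiny-fruited bitter: 1672 × 9/16 = 940.5
  spiny-fruited non-bitter: 1672 × 3/16 = 313.5
  smooth-fruited bitter: 1672 × 3/16 = 313.5
  smooth-fruited non-bitter: 1672 × 1/16 = 104.5

940.5, 313.5, 313.5, 104.5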